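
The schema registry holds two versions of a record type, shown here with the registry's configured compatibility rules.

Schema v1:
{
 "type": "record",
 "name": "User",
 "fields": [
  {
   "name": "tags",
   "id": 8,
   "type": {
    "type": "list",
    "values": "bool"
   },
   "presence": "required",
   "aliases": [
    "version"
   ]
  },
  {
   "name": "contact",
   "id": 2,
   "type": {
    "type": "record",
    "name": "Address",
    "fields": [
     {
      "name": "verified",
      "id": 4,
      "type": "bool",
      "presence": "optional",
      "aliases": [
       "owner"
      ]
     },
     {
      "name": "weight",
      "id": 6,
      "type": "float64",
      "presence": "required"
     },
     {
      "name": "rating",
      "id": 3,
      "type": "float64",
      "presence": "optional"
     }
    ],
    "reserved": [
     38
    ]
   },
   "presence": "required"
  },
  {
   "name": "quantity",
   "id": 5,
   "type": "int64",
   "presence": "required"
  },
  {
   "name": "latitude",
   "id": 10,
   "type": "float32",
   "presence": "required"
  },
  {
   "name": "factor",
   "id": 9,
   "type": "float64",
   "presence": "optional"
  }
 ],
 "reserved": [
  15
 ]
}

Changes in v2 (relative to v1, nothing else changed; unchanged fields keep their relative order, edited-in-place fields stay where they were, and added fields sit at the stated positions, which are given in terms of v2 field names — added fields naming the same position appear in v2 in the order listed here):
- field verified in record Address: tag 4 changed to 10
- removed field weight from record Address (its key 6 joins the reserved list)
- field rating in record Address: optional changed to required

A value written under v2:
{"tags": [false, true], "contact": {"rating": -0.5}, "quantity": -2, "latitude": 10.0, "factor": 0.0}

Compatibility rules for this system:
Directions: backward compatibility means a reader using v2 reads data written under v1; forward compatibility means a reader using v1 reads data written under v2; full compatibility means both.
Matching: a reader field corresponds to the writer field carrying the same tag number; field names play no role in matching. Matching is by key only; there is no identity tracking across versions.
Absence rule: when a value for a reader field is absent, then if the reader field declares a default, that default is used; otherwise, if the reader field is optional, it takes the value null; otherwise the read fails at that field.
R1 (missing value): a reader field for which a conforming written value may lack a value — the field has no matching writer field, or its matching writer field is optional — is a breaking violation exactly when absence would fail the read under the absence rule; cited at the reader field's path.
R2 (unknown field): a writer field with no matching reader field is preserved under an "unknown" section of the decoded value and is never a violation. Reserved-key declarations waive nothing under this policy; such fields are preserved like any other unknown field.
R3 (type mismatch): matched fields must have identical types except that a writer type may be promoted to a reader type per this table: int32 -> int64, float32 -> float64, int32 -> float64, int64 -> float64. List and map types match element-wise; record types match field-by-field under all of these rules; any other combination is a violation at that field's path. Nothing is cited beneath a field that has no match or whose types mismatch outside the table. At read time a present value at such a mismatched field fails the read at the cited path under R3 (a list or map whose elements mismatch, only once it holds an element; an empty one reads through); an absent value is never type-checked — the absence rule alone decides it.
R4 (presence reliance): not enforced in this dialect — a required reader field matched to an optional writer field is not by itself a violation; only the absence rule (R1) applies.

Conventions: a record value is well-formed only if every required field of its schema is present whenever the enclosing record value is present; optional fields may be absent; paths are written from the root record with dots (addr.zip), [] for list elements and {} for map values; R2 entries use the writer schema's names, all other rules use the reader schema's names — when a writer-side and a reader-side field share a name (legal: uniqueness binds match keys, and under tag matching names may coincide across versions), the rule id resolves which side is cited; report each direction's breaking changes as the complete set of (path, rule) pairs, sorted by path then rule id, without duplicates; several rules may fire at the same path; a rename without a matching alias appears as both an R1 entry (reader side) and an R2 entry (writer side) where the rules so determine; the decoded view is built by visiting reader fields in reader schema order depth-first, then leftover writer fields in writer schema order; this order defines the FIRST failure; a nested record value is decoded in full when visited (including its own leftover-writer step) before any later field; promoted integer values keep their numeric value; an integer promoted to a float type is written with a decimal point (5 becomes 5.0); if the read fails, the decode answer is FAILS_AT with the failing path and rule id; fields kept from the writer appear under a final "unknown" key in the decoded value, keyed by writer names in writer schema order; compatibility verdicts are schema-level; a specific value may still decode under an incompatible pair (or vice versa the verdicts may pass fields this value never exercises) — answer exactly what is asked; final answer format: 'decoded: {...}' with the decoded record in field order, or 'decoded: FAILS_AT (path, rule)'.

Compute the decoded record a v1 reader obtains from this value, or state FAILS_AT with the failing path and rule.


in User below, arrows point writer -> reader
decoding the User value with the v1 reader:
  tags := [false, true]
  contact.verified := null (absent, optional -> null)
  read fails at contact.weight under R1 (no fill)
  => FAILS_AT (contact.weight, R1)
checking off the User differences that do not matter here:
  field verified in record Address: tag 4 changed to 10 -> no rule fires on it and the decoded User view is identical with or without it
  field rating in record Address: optional changed to required -> changes User's schema-level verdicts only — the decode of this value is the same

decoded: FAILS_AT (contact.weight, R1)


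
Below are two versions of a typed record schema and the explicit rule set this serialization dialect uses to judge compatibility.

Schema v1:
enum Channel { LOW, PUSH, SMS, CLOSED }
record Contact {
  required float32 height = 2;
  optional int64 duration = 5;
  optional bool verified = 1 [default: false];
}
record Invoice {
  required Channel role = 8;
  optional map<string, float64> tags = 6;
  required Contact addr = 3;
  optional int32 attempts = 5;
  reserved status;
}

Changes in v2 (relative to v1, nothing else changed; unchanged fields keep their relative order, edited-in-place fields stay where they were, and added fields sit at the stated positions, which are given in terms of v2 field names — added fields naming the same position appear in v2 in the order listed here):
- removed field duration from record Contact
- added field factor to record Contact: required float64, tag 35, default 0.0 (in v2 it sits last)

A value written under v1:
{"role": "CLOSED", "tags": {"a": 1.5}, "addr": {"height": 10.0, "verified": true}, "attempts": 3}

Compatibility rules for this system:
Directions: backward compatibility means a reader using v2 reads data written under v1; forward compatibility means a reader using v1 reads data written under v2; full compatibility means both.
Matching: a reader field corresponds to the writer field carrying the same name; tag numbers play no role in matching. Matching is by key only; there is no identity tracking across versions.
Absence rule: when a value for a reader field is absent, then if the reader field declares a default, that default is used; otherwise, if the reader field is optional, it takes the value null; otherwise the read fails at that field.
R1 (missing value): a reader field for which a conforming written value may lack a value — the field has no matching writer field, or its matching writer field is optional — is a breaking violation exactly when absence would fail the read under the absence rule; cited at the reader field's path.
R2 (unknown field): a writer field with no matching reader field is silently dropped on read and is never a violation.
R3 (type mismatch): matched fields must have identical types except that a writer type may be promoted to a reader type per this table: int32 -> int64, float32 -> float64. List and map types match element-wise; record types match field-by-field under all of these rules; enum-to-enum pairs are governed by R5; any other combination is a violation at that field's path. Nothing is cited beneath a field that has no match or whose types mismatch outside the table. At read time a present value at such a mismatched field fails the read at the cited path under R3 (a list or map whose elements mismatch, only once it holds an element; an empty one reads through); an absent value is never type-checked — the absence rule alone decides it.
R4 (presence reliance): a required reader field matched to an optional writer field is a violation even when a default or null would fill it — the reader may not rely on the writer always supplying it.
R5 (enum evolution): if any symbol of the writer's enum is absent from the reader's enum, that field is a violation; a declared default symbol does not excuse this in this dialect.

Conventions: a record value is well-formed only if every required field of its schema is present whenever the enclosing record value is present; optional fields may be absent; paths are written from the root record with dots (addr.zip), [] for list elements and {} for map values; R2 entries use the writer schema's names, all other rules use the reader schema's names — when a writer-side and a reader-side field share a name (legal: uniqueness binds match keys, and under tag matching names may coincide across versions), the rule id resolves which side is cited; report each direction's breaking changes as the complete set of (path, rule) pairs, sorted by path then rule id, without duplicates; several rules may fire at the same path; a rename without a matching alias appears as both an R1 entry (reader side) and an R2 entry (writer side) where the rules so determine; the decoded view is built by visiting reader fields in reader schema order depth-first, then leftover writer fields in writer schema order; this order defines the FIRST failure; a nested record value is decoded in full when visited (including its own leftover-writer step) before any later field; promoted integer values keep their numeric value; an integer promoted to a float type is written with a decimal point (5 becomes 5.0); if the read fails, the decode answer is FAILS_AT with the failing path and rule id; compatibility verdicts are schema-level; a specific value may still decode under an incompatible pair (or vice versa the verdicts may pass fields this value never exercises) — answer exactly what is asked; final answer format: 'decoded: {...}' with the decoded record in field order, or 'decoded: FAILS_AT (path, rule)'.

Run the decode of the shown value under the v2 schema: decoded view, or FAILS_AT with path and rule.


in Invoice below, arrows point writer -> reader
decode walk for Invoice under reader schema v2:
  role := "CLOSED"
  tags := {"a": 1.5}
  addr.height := 10.0
  addr.verified := true
  addr.factor := 0.0 (missing; default applied)
  attempts := 3
  => decoded: {"role": "CLOSED", "tags": {"a": 1.5}, "addr": {"height": 10.0, "verified": true, "factor": 0.0}, "attempts": 3}

decoded: {"role": "CLOSED", "tags": {"a": 1.5}, "addr": {"height": 10.0, "verified": true, "factor": 0.0}, "attempts": 3}


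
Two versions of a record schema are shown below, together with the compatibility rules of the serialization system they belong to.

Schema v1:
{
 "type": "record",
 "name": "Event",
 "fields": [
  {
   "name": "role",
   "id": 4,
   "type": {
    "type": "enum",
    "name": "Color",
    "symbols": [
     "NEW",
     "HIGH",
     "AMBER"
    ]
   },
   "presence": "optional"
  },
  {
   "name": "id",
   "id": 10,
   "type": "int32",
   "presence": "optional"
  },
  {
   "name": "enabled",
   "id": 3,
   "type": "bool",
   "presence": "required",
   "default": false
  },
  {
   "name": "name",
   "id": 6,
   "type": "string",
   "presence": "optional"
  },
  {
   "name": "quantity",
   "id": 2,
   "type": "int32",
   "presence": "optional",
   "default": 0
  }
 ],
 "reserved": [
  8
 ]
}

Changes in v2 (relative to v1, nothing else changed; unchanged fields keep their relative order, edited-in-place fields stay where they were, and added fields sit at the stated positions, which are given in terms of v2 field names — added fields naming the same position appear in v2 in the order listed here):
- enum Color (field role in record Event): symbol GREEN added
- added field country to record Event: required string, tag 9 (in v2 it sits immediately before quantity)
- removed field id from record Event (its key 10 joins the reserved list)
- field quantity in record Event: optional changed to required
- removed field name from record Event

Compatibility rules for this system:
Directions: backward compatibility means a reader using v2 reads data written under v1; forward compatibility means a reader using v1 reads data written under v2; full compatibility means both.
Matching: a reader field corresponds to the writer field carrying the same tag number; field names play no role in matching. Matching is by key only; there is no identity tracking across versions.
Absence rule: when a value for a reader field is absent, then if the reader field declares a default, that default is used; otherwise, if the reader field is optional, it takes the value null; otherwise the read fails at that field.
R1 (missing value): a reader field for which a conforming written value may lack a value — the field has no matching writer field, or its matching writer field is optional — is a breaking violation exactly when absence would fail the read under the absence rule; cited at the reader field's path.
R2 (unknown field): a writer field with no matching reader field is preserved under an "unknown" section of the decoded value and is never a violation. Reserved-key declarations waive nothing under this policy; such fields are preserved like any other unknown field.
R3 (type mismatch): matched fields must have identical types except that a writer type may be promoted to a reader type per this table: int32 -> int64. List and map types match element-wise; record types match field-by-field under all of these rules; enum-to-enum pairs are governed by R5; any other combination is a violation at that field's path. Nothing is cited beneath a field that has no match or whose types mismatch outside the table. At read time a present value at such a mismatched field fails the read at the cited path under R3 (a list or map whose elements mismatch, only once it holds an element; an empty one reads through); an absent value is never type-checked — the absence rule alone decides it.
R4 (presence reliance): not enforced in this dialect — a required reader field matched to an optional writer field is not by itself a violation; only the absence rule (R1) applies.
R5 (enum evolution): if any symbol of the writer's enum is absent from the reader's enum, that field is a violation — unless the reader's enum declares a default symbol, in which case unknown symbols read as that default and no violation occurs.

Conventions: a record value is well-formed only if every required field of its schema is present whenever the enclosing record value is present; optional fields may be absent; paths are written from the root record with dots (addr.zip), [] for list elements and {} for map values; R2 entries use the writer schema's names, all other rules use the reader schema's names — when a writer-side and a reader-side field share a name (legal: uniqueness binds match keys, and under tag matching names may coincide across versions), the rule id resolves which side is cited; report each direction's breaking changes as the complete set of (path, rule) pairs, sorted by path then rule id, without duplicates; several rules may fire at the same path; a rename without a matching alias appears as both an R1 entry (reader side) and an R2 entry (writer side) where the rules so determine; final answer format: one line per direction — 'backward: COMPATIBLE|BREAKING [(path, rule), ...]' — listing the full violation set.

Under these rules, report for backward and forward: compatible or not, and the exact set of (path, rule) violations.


each type pair in Event: writer, then reader
checking backward for Event: reader v2 against writer v1:
  writer optional, Color -> Color: reader role maps from writer role
  writer required, bool -> bool: reader enabled maps from writer enabled
  country: no writer match
  writer optional, int32 -> int32: reader quantity maps from writer quantity
  writer field id has no reader counterpart
  writer field name has no reader counterpart
  rule R1 violated at country
  => 1 violation(s): backward is BREAKING for Event
checking forward for Event: reader v1 against writer v2:
  writer optional, Color -> Color: reader role maps from writer role
  id: no writer match
  writer required, bool -> bool: reader enabled maps from writer enabled
  name: no writer match
  writer required, int32 -> int32: reader quantity maps from writer quantity
  writer field country has no reader counterpart
  rule R5 violated at role
  => 1 violation(s): forward is BREAKING for Event

backward: BREAKING [(country, R1)]; forward: BREAKING [(role, R5)]


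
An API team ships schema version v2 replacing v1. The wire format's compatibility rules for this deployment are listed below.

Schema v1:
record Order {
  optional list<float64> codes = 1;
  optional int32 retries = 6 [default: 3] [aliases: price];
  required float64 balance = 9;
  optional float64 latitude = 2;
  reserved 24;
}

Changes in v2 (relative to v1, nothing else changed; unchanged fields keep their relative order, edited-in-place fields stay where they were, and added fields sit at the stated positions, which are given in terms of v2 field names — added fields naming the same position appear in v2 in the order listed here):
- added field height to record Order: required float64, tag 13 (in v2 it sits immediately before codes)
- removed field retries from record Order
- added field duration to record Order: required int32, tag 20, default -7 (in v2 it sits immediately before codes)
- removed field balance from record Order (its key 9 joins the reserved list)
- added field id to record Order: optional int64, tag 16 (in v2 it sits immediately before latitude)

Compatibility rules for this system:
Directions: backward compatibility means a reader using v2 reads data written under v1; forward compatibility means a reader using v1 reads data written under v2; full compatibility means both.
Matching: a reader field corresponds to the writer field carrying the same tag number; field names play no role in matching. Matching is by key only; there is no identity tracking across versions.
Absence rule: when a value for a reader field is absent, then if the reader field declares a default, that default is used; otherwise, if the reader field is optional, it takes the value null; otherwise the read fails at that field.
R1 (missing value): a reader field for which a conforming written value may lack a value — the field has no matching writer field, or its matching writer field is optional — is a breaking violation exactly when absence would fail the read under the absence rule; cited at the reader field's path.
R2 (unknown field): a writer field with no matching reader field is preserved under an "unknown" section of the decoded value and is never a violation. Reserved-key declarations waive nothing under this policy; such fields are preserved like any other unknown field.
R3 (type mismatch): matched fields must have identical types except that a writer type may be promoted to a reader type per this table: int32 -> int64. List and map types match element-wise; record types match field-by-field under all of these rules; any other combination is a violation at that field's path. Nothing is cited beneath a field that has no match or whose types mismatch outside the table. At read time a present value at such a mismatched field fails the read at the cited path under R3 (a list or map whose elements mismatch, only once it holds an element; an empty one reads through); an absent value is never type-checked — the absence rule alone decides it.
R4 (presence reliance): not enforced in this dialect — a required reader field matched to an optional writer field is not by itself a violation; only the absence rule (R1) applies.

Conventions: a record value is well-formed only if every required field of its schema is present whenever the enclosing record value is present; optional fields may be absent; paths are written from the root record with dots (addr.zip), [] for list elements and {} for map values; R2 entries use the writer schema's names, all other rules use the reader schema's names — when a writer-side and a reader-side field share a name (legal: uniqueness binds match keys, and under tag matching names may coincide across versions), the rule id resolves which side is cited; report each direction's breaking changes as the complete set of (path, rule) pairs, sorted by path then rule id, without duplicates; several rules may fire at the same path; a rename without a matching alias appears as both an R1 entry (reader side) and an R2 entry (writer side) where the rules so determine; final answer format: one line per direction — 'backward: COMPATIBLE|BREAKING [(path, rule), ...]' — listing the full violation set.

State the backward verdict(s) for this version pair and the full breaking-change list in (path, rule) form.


backward: BREAKING [(height, R1)]

the writer's type comes first in each Order pair
backward analysis of Order with v2 as reader and v1 as writer:
  height: no writer-side match
  duration: no writer-side match
  list<float64> -> list<float64>, writer optional: codes aligns to codes
  id: no writer-side match
  float64 -> float64, writer optional: latitude aligns to latitude
  writer retries: unknown to reader
  writer balance: unknown to reader
  rule R1 violated at height
  => backward: BREAKING (1)
remaining Order differences; none change what is asked:
  added field id to record Order: optional int64, tag 16 (in v2 it sits immediately before latitude) -> fires no rule on Order, leaving the asked answer as it is
  removed field retries from record Order -> fires no rule on Order, leaving the asked answer as it is
  added field duration to record Order: required int32, tag 20, default -7 (in v2 it sits immediately before codes) -> fires no rule on Order, leaving the asked answer as it is
  removed field balance from record Order (its key 9 joins the reserved list) -> matters only for Order's forward compatibility — outside the asked direction


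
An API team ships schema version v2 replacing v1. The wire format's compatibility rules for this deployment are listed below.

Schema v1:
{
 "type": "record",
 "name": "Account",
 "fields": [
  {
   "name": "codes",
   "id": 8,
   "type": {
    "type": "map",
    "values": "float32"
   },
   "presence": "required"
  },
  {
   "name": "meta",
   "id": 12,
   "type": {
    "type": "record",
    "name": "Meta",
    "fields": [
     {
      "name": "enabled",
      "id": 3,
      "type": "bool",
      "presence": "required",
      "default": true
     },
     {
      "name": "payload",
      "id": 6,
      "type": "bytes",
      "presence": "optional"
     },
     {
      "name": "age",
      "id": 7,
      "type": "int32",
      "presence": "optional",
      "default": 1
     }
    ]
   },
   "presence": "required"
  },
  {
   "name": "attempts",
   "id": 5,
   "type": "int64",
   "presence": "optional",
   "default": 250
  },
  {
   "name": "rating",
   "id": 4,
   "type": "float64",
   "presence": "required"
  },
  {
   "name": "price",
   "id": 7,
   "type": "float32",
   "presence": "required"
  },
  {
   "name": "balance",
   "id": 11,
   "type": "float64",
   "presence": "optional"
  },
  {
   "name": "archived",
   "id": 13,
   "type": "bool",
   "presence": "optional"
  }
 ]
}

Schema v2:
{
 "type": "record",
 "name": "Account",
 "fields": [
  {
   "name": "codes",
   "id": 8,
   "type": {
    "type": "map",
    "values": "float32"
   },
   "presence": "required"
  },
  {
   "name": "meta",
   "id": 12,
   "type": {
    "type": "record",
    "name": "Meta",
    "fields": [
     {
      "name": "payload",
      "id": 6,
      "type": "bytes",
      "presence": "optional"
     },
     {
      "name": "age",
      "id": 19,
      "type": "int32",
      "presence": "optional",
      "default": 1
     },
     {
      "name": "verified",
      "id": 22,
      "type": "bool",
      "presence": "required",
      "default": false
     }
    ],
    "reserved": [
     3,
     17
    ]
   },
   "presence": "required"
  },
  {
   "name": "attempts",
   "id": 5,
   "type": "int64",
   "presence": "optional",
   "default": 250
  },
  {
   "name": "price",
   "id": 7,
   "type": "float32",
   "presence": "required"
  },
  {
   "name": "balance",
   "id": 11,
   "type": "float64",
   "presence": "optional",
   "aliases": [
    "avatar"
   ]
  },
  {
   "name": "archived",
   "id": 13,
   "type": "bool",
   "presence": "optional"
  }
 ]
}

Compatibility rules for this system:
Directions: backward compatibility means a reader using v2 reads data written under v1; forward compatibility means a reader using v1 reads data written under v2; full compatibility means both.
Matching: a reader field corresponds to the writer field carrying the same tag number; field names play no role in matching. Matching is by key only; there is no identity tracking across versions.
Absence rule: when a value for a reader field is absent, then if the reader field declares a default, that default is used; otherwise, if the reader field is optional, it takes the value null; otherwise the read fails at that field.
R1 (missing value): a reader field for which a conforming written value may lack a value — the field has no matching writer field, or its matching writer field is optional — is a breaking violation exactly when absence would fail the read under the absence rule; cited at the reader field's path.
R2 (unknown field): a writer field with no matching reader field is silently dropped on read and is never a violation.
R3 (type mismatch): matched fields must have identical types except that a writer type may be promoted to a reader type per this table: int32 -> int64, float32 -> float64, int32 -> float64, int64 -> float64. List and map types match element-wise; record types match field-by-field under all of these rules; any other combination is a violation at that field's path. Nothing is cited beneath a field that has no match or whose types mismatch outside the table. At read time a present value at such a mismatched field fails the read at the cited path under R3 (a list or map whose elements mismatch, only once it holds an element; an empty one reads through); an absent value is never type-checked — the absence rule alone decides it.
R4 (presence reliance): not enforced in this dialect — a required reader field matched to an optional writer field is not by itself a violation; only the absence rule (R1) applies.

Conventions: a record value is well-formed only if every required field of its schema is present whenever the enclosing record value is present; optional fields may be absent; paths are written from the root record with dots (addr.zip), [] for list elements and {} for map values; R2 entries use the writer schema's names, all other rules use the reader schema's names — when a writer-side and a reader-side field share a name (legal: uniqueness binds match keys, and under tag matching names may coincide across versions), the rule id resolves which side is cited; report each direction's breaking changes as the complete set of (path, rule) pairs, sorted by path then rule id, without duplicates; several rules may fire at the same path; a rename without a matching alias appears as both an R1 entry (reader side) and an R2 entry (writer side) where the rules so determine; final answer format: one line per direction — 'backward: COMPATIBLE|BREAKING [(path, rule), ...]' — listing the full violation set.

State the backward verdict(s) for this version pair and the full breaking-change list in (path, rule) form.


arrows below run writer -> reader for Account
checking backward for Account: reader v2 against writer v1:
  codes: paired with writer codes (map<string, float32> -> map<string, float32>; writer required)
  meta: paired with writer meta (Meta -> Meta; writer required)
  attempts: paired with writer attempts (int64 -> int64; writer optional)
  price: paired with writer price (float32 -> float32; writer required)
  balance: paired with writer balance (float64 -> float64; writer optional)
  archived: paired with writer archived (bool -> bool; writer optional)
  rating (writer side), unknown to reader
  meta.payload: paired with writer meta.payload (bytes -> bytes; writer optional)
  meta.age has no writer counterpart
  meta.verified has no writer counterpart
  meta.enabled (writer side), unknown to reader
  meta.age (writer side), unknown to reader
  => backward: COMPATIBLE
diffs on Account not affecting the asked answer:
  removed field enabled from record Meta (its key 3 joins the reserved list) -> no rule fires on it in Account's dialect; the asked verdict holds
  added field verified to record Meta: required bool, tag 22, default false (in v2 it sits last) -> no rule fires on it in Account's dialect; the asked verdict holds
  removed field rating from record Account -> its effect on Account is confined to the forward direction, not asked
  field age in record Meta: tag 7 changed to 19 -> no rule fires on it in Account's dialect; the asked verdict holds

backward: COMPATIBLE []


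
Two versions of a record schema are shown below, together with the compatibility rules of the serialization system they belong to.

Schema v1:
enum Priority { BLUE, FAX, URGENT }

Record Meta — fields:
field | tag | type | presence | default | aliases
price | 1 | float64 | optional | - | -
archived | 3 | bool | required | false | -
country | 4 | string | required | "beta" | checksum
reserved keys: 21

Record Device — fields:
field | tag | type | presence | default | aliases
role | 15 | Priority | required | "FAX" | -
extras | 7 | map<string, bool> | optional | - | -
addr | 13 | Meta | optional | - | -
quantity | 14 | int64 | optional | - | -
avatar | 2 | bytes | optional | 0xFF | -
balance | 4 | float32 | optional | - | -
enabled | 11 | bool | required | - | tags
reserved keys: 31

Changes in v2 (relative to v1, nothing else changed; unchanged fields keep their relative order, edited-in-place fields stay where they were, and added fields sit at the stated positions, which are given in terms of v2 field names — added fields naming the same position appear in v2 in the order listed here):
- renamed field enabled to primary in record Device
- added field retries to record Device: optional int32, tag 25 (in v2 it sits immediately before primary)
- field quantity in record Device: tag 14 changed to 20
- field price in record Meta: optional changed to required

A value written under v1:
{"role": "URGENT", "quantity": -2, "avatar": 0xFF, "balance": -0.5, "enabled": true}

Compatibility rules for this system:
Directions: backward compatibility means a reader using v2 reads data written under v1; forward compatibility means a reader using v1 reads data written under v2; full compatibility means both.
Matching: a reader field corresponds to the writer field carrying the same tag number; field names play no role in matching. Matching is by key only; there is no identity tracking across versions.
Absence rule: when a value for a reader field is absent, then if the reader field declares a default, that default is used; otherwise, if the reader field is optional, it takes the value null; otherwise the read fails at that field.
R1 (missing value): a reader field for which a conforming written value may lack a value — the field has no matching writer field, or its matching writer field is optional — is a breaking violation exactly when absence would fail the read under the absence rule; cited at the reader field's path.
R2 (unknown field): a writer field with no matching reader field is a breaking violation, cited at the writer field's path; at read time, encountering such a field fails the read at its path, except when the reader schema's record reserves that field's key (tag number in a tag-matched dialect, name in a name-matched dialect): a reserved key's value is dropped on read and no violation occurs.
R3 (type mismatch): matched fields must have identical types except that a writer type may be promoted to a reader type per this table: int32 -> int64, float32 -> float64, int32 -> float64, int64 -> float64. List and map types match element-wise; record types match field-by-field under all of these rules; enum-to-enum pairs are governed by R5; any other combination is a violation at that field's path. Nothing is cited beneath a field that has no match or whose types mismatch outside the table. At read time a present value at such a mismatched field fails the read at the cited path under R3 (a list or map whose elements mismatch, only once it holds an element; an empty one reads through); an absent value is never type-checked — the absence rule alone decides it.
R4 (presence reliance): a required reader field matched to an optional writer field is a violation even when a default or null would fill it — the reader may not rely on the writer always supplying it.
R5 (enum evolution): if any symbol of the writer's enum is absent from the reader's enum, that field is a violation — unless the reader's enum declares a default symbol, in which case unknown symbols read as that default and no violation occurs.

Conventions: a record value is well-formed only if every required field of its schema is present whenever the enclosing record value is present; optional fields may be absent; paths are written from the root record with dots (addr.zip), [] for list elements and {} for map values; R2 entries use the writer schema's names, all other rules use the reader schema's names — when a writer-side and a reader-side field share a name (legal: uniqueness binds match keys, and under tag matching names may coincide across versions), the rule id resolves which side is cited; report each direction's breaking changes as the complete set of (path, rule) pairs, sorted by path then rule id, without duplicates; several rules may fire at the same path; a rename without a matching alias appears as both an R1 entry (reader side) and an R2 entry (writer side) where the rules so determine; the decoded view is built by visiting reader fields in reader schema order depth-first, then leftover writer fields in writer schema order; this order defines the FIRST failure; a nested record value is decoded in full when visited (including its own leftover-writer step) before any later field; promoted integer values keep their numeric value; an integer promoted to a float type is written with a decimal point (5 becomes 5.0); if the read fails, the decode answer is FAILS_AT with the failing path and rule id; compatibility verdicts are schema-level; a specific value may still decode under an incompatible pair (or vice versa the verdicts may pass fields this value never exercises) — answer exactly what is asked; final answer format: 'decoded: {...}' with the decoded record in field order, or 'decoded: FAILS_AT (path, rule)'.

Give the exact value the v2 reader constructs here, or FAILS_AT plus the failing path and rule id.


decoded: FAILS_AT (quantity, R2)

in Device below, arrows point writer -> reader
decode (reader v2):
  role := "URGENT"
  extras := null (not supplied -> null)
  addr := null (not supplied -> null)
  quantity := null (not supplied -> null)
  avatar := 0xFF
  balance := -0.5
  retries := null (not supplied -> null)
  primary := true (from writer enabled)
  read fails at quantity under R2 (unknown field)
  => FAILS_AT (quantity, R2)
the rest of the Device diff is inert for this question:
  renamed field enabled to primary in record Device -> triggers nothing under the printed rules; the Device answer is the same either way
  added field retries to record Device: optional int32, tag 25 (in v2 it sits immediately before primary) -> schema-level compatibility only; this Device value's decode is unchanged
  field price in record Meta: optional changed to required -> schema-level compatibility only; this Device value's decode is unchanged


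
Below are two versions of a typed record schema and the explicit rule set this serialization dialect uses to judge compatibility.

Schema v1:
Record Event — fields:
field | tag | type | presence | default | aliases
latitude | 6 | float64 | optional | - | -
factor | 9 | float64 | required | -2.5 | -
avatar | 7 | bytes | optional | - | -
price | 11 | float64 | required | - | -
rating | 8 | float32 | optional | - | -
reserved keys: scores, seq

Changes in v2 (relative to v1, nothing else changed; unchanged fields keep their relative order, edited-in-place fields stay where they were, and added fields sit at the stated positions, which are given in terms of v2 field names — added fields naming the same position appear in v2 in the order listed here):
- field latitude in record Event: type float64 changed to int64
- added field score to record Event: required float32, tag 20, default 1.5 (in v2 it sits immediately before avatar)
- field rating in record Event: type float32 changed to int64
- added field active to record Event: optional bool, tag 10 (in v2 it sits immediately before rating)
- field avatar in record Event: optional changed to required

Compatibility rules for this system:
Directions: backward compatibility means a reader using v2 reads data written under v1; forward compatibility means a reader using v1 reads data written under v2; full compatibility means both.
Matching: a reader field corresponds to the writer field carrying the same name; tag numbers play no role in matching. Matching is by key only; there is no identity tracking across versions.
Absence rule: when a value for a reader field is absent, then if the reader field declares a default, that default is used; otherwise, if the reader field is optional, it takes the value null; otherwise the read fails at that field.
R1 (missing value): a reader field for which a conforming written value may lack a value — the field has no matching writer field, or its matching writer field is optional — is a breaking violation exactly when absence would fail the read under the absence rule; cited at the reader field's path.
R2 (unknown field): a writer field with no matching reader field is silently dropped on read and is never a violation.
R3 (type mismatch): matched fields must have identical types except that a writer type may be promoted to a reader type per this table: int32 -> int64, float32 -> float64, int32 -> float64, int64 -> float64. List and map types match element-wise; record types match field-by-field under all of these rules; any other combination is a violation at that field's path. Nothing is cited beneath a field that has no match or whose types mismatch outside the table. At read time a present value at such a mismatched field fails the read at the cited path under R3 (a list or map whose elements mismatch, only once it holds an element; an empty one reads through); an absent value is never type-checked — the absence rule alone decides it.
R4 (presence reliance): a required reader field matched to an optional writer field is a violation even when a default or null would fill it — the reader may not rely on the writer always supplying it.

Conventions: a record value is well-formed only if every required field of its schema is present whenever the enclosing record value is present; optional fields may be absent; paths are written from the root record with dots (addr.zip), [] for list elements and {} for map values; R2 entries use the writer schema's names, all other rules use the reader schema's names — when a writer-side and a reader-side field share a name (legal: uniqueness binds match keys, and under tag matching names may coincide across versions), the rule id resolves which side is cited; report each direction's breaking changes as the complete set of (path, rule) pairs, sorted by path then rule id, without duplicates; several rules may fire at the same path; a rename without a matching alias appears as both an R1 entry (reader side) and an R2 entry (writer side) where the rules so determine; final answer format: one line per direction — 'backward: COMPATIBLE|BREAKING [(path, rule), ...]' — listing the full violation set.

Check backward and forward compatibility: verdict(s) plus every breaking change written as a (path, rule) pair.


backward: BREAKING [(avatar, R1), (avatar, R4), (latitude, R3), (rating, R3)]; forward: BREAKING [(rating, R3)]

each type pair in Event: writer, then reader
checking backward for Event: reader v2 against writer v1:
  latitude <- latitude (float64 -> int64, writer optional)
  factor <- factor (float64 -> float64, writer required)
  score: no writer-side match
  avatar <- avatar (bytes -> bytes, writer optional)
  price <- price (float64 -> float64, writer required)
  active: no writer-side match
  rating <- rating (float32 -> int64, writer optional)
  R1 fires at avatar
  R4 fires at avatar
  R3 fires at latitude
  R3 fires at rating
  => 4 violation(s): backward is BREAKING for Event
checking forward for Event: reader v1 against writer v2:
  latitude <- latitude (int64 -> float64, writer optional)
  factor <- factor (float64 -> float64, writer required)
  avatar <- avatar (bytes -> bytes, writer required)
  price <- price (float64 -> float64, writer required)
  rating <- rating (int64 -> float32, writer optional)
  writer score: unknown to reader
  writer active: unknown to reader
  R3 fires at rating
  => 1 violation(s): forward is BREAKING for Event
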